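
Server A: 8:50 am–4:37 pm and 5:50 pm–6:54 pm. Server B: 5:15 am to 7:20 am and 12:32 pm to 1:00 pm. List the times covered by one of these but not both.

5:15 am–7:20 am, 8:50 am–12:32 pm, 1:00 pm–4:37 pm, 5:50 pm–6:54 pm

A \ B = 8:50 am–12:32 pm, 1:00 pm–4:37 pm, 5:50 pm–6:54 pm.
B \ A = 5:15 am–7:20 am.
Union of the two gives the symmetric difference.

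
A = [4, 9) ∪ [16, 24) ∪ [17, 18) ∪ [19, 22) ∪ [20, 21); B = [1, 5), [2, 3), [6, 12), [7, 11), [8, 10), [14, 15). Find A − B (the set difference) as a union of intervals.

[5, 6) ∪ [16, 24)

A, merged: [4, 9), [16, 24).
B, merged: [1, 5), [6, 12), [14, 15).
[4, 9) minus B → [5, 6).
[16, 24): no B overlap → unchanged.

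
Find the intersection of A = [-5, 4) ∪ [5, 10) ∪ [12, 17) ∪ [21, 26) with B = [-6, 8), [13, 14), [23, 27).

[-5, 4) overlaps B on [-5, 4).
[5, 10) overlaps B on [5, 8).
[12, 17) overlaps B on [13, 14).
[21, 26) overlaps B on [23, 26).

[-5, 4) ∪ [5, 8) ∪ [13, 14) ∪ [23, 26)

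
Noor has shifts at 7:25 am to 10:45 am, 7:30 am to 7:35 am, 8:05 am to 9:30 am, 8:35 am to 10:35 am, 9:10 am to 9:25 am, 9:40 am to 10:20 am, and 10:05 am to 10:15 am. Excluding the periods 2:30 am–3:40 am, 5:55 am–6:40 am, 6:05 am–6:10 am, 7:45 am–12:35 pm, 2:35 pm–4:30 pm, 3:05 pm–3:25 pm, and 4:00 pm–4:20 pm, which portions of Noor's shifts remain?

7:25 am–7:45 am

A, merged: 7:25 am–10:45 am.
B, merged: 2:30 am–3:40 am, 5:55 am–6:40 am, 7:45 am–12:35 pm, 2:35 pm–4:30 pm.
7:25 am–10:45 am \ B = 7:25 am–7:45 am.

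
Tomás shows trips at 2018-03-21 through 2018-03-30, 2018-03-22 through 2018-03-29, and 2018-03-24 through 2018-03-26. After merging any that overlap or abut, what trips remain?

2018-03-21 through 2018-03-30

2018-03-22 through 2018-03-29 overlaps/touches 2018-03-21 through 2018-03-30 → extend to 2018-03-21 through 2018-03-30.
2018-03-24 through 2018-03-26 overlaps/touches 2018-03-21 through 2018-03-30 → extend to 2018-03-21 through 2018-03-30.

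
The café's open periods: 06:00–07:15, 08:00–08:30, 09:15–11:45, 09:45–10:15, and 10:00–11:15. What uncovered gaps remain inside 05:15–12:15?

05:15-06:00, 07:15-08:00, 08:30-09:15, 11:45-12:15

The merged coverage is 06:00-07:15, 08:00-08:30, 09:15-11:45.
Gaps within 05:15-12:15: 05:15-06:00, 07:15-08:00, 08:30-09:15, 11:45-12:15.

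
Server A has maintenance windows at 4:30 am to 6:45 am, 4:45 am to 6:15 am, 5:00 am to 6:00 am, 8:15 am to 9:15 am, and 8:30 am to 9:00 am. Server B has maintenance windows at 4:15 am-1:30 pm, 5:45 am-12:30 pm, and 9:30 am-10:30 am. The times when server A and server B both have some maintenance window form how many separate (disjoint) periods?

Merge the first list: 4:30 am–6:45 am, 8:15 am–9:15 am.
Merge the second list: 4:15 am–1:30 pm.
A ∩ B = 4:30 am–6:45 am, 8:15 am–9:15 am.
That is 2 disjoint pieces.

2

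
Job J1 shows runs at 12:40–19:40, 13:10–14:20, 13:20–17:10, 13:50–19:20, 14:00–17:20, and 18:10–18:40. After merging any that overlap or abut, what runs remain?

13:10-14:20 overlaps/touches 12:40-19:40 → extend to 12:40-19:40.
13:20-17:10 overlaps/touches 12:40-19:40 → extend to 12:40-19:40.
13:50-19:20 overlaps/touches 12:40-19:40 → extend to 12:40-19:40.
14:00-17:20 overlaps/touches 12:40-19:40 → extend to 12:40-19:40.
18:10-18:40 overlaps/touches 12:40-19:40 → extend to 12:40-19:40.

12:40-19:40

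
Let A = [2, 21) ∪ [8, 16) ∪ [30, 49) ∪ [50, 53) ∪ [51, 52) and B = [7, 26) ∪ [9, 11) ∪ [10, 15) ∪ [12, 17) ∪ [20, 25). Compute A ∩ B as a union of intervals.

First set merges to [2, 21), [30, 49), [50, 53).
Second set merges to [7, 26).
[2, 21) ∩ B → [7, 21).
[30, 49) meets no B interval.
[50, 53) meets no B interval.

[7, 21)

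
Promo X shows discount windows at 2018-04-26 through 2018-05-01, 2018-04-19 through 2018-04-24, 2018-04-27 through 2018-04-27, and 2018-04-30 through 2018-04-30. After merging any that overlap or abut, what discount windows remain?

Sort by start: 2018-04-19 through 2018-04-24, 2018-04-26 through 2018-05-01, 2018-04-27 through 2018-04-27, 2018-04-30 through 2018-04-30.
2018-04-26 through 2018-05-01 is disjoint → start new block.
2018-04-27 through 2018-04-27 overlaps/touches 2018-04-26 through 2018-05-01 → extend to 2018-04-26 through 2018-05-01.
2018-04-30 through 2018-04-30 overlaps/touches 2018-04-26 through 2018-05-01 → extend to 2018-04-26 through 2018-05-01.

2018-04-19 through 2018-04-24, 2018-04-26 through 2018-05-01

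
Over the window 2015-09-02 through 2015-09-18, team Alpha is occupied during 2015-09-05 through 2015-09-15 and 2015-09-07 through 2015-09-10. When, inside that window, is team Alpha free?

2015-09-02 through 2015-09-04, 2015-09-16 through 2015-09-18

The merged coverage is 2015-09-05 through 2015-09-15.
Uncovered inside 2015-09-02 through 2015-09-18: 2015-09-02 through 2015-09-04, 2015-09-16 through 2015-09-18.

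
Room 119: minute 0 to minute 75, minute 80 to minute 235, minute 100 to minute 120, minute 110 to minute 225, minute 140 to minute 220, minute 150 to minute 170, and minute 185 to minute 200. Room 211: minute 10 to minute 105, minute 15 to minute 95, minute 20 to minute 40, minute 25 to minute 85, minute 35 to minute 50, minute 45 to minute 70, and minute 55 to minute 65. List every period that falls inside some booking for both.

Merge the first list: minute 0 to minute 75, minute 80 to minute 235.
Merge the second list: minute 10 to minute 105.
minute 0 to minute 75 ∩ B → minute 10 to minute 75.
minute 80 to minute 235 ∩ B → minute 80 to minute 105.

minute 10 to minute 75, minute 80 to minute 105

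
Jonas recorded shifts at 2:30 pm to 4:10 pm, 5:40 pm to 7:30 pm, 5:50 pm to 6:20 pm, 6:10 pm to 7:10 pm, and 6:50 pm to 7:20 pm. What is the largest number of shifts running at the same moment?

Sweep endpoints in order; track running count of active intervals.
Peak of 3 reached at 6:10 pm.

3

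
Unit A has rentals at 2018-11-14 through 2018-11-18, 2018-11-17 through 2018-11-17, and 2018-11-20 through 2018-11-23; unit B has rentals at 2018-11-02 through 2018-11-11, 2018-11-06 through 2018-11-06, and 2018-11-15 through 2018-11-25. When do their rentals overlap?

Merge the first list: 2018-11-14 through 2018-11-18, 2018-11-20 through 2018-11-23.
Merge the second list: 2018-11-02 through 2018-11-11, 2018-11-15 through 2018-11-25.
2018-11-14 through 2018-11-18 overlaps B on 2018-11-15 through 2018-11-18.
2018-11-20 through 2018-11-23 overlaps B on 2018-11-20 through 2018-11-23.

2018-11-15 through 2018-11-18, 2018-11-20 through 2018-11-23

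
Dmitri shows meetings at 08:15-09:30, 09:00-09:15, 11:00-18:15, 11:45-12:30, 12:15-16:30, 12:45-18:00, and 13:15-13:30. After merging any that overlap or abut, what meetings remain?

08:15–09:30, 11:00–18:15

09:00–09:15 overlaps/touches 08:15–09:30 → extend to 08:15–09:30.
11:00–18:15 is disjoint → start new block.
11:45–12:30 overlaps/touches 11:00–18:15 → extend to 11:00–18:15.
12:15–16:30 overlaps/touches 11:00–18:15 → extend to 11:00–18:15.
12:45–18:00 overlaps/touches 11:00–18:15 → extend to 11:00–18:15.
13:15–13:30 overlaps/touches 11:00–18:15 → extend to 11:00–18:15.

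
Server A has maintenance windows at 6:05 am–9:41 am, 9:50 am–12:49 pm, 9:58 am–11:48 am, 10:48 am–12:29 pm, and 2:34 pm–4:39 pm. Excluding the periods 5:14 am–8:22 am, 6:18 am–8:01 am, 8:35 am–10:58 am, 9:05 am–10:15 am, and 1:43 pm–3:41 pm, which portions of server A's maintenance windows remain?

A, merged: 6:05 am-9:41 am, 9:50 am-12:49 pm, 2:34 pm-4:39 pm.
B, merged: 5:14 am-8:22 am, 8:35 am-10:58 am, 1:43 pm-3:41 pm.
6:05 am-9:41 am minus B → 8:22 am-8:35 am.
9:50 am-12:49 pm minus B → 10:58 am-12:49 pm.
2:34 pm-4:39 pm minus B → 3:41 pm-4:39 pm.

8:22 am-8:35 am, 10:58 am-12:49 pm, 3:41 pm-4:39 pm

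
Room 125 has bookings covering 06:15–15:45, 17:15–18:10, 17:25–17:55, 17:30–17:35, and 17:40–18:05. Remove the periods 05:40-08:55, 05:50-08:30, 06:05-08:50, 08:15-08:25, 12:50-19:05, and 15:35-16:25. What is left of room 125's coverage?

First set merges to 06:15-15:45, 17:15-18:10.
Second set merges to 05:40-08:55, 12:50-19:05.
06:15-15:45 with B removed leaves 08:55-12:50.
17:15-18:10 lies entirely inside B → drops out.

08:55-12:50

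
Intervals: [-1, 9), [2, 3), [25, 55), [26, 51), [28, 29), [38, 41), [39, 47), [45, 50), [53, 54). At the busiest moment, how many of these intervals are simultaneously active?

4

Walk the sorted start/end points keeping a running depth.
The depth first hits 4 at 39.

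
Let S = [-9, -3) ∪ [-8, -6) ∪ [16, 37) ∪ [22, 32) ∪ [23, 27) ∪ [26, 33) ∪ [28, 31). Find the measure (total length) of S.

Merged: [-9, -3), [16, 37).
Lengths: 6 + 21 = 27.

27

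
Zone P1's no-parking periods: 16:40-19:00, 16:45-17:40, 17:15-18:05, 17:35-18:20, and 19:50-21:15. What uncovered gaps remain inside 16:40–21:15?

After merging, the occupied span is 16:40-19:00, 19:50-21:15.
Gaps within 16:40-21:15: 19:00-19:50.

19:00-19:50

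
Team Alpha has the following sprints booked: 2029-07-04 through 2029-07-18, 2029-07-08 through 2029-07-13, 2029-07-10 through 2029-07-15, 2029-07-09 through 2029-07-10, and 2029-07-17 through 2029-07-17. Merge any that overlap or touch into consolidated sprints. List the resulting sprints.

2029-07-04 through 2029-07-18

Sort by start: 2029-07-04 through 2029-07-18, 2029-07-08 through 2029-07-13, 2029-07-09 through 2029-07-10, 2029-07-10 through 2029-07-15, 2029-07-17 through 2029-07-17.
2029-07-08 through 2029-07-13 overlaps/touches 2029-07-04 through 2029-07-18 → extend to 2029-07-04 through 2029-07-18.
2029-07-09 through 2029-07-10 overlaps/touches 2029-07-04 through 2029-07-18 → extend to 2029-07-04 through 2029-07-18.
2029-07-10 through 2029-07-15 overlaps/touches 2029-07-04 through 2029-07-18 → extend to 2029-07-04 through 2029-07-18.
2029-07-17 through 2029-07-17 overlaps/touches 2029-07-04 through 2029-07-18 → extend to 2029-07-04 through 2029-07-18.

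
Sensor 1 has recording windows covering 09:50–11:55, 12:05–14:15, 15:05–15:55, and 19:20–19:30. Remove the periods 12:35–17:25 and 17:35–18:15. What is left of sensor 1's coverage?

09:50–11:55: nothing removed.
12:05–14:15 \ B = 12:05–12:35.
15:05–15:55: entirely removed.
19:20–19:30: nothing removed.

09:50–11:55, 12:05–12:35, 19:20–19:30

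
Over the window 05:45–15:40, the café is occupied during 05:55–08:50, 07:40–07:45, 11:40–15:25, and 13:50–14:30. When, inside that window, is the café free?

05:45–05:55, 08:50–11:40, 15:25–15:40

After merging, the occupied span is 05:55–08:50, 11:40–15:25.
Gaps within 05:45–15:40: 05:45–05:55, 08:50–11:40, 15:25–15:40.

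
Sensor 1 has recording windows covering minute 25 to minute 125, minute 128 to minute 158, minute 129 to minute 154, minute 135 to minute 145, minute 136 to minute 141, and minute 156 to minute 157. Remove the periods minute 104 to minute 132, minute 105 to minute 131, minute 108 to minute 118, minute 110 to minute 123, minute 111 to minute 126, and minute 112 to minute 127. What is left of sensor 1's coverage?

minute 25 to minute 104, minute 132 to minute 158

First set merges to minute 25 to minute 125, minute 128 to minute 158.
Second set merges to minute 104 to minute 132.
minute 25 to minute 125 \ B = minute 25 to minute 104.
minute 128 to minute 158 \ B = minute 132 to minute 158.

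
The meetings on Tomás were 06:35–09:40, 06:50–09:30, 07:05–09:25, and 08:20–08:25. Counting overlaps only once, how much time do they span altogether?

Merged: 06:35-09:40.
Length: 3 h 5 min.

3 h 5 min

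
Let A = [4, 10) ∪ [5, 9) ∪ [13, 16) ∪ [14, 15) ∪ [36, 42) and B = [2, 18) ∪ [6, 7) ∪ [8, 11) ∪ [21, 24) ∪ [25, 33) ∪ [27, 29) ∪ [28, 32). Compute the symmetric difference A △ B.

[2, 4) ∪ [10, 13) ∪ [16, 18) ∪ [21, 24) ∪ [25, 33) ∪ [36, 42)

Merge the first list: [4, 10), [13, 16), [36, 42).
Merge the second list: [2, 18), [21, 24), [25, 33).
A but not B: [36, 42).
B but not A: [2, 4), [10, 13), [16, 18), [21, 24), [25, 33).
Combining gives A △ B.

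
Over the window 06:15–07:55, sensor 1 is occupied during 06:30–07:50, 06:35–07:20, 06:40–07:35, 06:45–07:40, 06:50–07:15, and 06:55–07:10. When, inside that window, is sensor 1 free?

The merged coverage is 06:30-07:50.
Complement within 06:15-07:55: 06:15-06:30, 07:50-07:55.

06:15-06:30, 07:50-07:55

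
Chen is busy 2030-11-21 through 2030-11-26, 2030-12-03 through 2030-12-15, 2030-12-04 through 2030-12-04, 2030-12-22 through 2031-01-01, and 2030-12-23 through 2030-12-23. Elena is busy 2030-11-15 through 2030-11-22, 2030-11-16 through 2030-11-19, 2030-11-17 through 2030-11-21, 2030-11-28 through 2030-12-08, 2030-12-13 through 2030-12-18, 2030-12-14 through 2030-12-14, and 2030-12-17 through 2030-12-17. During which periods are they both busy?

A, merged: 2030-11-21 through 2030-11-26, 2030-12-03 through 2030-12-15, 2030-12-22 through 2031-01-01.
B, merged: 2030-11-15 through 2030-11-22, 2030-11-28 through 2030-12-08, 2030-12-13 through 2030-12-18.
2030-11-21 through 2030-11-26 overlaps B on 2030-11-21 through 2030-11-22.
2030-12-03 through 2030-12-15 overlaps B on 2030-12-03 through 2030-12-08, 2030-12-13 through 2030-12-15.
2030-12-22 through 2031-01-01 falls entirely outside B.

2030-11-21 through 2030-11-22, 2030-12-03 through 2030-12-08, 2030-12-13 through 2030-12-15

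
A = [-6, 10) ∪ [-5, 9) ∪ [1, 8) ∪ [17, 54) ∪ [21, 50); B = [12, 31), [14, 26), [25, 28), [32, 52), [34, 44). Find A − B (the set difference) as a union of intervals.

First set merges to [-6, 10), [17, 54).
Second set merges to [12, 31), [32, 52).
[-6, 10): no B overlap → unchanged.
[17, 54) minus B → [31, 32), [52, 54).

[-6, 10) ∪ [31, 32) ∪ [52, 54)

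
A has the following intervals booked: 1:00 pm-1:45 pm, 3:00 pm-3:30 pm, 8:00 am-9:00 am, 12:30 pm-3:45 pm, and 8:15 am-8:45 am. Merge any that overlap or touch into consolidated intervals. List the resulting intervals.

Sort by start: 8:00 am–9:00 am, 8:15 am–8:45 am, 12:30 pm–3:45 pm, 1:00 pm–1:45 pm, 3:00 pm–3:30 pm.
8:15 am–8:45 am overlaps/touches 8:00 am–9:00 am → extend to 8:00 am–9:00 am.
12:30 pm–3:45 pm is disjoint → start new block.
1:00 pm–1:45 pm overlaps/touches 12:30 pm–3:45 pm → extend to 12:30 pm–3:45 pm.
3:00 pm–3:30 pm overlaps/touches 12:30 pm–3:45 pm → extend to 12:30 pm–3:45 pm.

8:00 am–9:00 am, 12:30 pm–3:45 pm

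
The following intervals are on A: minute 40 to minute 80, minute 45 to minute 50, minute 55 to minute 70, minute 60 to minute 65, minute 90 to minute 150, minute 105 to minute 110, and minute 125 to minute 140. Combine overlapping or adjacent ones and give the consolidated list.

minute 40 to minute 80, minute 90 to minute 150

minute 45 to minute 50 overlaps/touches minute 40 to minute 80 → extend to minute 40 to minute 80.
minute 55 to minute 70 overlaps/touches minute 40 to minute 80 → extend to minute 40 to minute 80.
minute 60 to minute 65 overlaps/touches minute 40 to minute 80 → extend to minute 40 to minute 80.
minute 90 to minute 150 is disjoint → start new block.
minute 105 to minute 110 overlaps/touches minute 90 to minute 150 → extend to minute 90 to minute 150.
minute 125 to minute 140 overlaps/touches minute 90 to minute 150 → extend to minute 90 to minute 150.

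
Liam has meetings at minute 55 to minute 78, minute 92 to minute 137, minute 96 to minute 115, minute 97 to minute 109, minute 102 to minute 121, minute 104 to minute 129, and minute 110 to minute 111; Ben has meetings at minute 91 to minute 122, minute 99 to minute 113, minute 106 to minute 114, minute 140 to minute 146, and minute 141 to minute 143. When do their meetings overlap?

minute 92 to minute 122

A, merged: minute 55 to minute 78, minute 92 to minute 137.
B, merged: minute 91 to minute 122, minute 140 to minute 146.
minute 55 to minute 78: no overlap with the second set.
minute 92 to minute 137 meets the second set on minute 92 to minute 122.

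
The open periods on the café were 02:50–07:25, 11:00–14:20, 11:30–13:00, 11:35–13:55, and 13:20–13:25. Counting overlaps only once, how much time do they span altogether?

7 h 55 min

Merged: 02:50–07:25, 11:00–14:20.
Lengths: 4 h 35 min + 3 h 20 min = 7 h 55 min.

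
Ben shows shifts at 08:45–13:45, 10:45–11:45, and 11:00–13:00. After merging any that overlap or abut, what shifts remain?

10:45-11:45 overlaps/touches 08:45-13:45 → extend to 08:45-13:45.
11:00-13:00 overlaps/touches 08:45-13:45 → extend to 08:45-13:45.

08:45-13:45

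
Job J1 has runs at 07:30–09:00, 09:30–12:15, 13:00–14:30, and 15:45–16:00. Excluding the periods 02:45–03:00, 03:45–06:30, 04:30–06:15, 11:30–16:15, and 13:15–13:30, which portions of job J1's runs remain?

07:30-09:00, 09:30-11:30

Second set merges to 02:45-03:00, 03:45-06:30, 11:30-16:15.
07:30-09:00 is untouched.
09:30-12:15 with B removed leaves 09:30-11:30.
13:00-14:30 lies entirely inside B → drops out.
15:45-16:00 lies entirely inside B → drops out.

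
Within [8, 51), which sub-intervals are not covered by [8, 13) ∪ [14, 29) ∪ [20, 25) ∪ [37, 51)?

[13, 14) ∪ [29, 37)

Covered (merged): [8, 13), [14, 29), [37, 51).
Complement within [8, 51): [13, 14), [29, 37).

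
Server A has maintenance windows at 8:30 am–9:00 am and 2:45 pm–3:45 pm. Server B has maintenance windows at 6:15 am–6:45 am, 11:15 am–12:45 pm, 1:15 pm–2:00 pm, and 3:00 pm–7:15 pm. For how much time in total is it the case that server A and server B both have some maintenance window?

A ∩ B = 3:00 pm–3:45 pm.
Total: 45 min.

45 min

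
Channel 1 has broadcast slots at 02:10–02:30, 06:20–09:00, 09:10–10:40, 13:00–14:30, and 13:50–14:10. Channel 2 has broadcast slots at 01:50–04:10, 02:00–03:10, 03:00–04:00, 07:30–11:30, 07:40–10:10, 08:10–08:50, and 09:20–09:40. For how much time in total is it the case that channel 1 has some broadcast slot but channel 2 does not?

2 h 40 min

A, merged: 02:10-02:30, 06:20-09:00, 09:10-10:40, 13:00-14:30.
B, merged: 01:50-04:10, 07:30-11:30.
A \ B = 06:20-07:30, 13:00-14:30.
Total: 1 h 10 min + 1 h 30 min = 2 h 40 min.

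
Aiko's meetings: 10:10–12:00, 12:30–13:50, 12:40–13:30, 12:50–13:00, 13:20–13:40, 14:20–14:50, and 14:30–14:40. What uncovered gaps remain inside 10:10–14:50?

Covered (merged): 10:10–12:00, 12:30–13:50, 14:20–14:50.
Complement within 10:10–14:50: 12:00–12:30, 13:50–14:20.

12:00–12:30, 13:50–14:20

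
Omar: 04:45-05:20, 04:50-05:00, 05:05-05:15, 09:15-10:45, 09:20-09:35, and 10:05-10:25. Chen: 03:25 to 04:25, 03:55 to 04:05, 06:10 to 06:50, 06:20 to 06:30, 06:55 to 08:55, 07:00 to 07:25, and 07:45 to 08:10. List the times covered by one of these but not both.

03:25-04:25, 04:45-05:20, 06:10-06:50, 06:55-08:55, 09:15-10:45

A, merged: 04:45-05:20, 09:15-10:45.
B, merged: 03:25-04:25, 06:10-06:50, 06:55-08:55.
A \ B = 04:45-05:20, 09:15-10:45.
B \ A = 03:25-04:25, 06:10-06:50, 06:55-08:55.
Union of the two gives the symmetric difference.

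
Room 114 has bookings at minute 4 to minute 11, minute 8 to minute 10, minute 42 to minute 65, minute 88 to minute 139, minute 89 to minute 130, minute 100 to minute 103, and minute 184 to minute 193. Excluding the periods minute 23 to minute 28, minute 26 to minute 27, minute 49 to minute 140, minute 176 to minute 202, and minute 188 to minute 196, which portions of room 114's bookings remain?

minute 4 to minute 11, minute 42 to minute 49

Merge the first list: minute 4 to minute 11, minute 42 to minute 65, minute 88 to minute 139, minute 184 to minute 193.
Merge the second list: minute 23 to minute 28, minute 49 to minute 140, minute 176 to minute 202.
minute 4 to minute 11 is untouched.
minute 42 to minute 65 with B removed leaves minute 42 to minute 49.
minute 88 to minute 139 lies entirely inside B → drops out.
minute 184 to minute 193 lies entirely inside B → drops out.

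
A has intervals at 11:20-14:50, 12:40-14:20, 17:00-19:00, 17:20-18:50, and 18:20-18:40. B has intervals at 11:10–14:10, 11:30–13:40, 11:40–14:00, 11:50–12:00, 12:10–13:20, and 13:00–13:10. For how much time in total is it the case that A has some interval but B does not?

Merge the first list: 11:20-14:50, 17:00-19:00.
Merge the second list: 11:10-14:10.
A \ B = 14:10-14:50, 17:00-19:00.
Total: 40 min + 2 h = 2 h 40 min.

2 h 40 min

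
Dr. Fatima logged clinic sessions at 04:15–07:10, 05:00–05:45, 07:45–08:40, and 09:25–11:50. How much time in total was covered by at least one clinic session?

6 h 15 min

Merged: 04:15–07:10, 07:45–08:40, 09:25–11:50.
Lengths: 2 h 55 min + 55 min + 2 h 25 min = 6 h 15 min.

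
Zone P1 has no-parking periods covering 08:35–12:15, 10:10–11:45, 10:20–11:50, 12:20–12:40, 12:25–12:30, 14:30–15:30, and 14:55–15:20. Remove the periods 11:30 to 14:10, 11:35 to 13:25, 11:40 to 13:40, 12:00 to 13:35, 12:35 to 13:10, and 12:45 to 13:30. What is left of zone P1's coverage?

08:35-11:30, 14:30-15:30

A, merged: 08:35-12:15, 12:20-12:40, 14:30-15:30.
B, merged: 11:30-14:10.
08:35-12:15 \ B = 08:35-11:30.
12:20-12:40: entirely removed.
14:30-15:30: nothing removed.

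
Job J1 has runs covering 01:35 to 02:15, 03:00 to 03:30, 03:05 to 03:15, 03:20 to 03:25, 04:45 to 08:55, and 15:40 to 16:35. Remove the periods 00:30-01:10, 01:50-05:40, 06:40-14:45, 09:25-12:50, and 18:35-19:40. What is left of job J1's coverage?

01:35–01:50, 05:40–06:40, 15:40–16:35

Merge the first list: 01:35–02:15, 03:00–03:30, 04:45–08:55, 15:40–16:35.
Merge the second list: 00:30–01:10, 01:50–05:40, 06:40–14:45, 18:35–19:40.
01:35–02:15 with B removed leaves 01:35–01:50.
03:00–03:30 lies entirely inside B → drops out.
04:45–08:55 with B removed leaves 05:40–06:40.
15:40–16:35 is untouched.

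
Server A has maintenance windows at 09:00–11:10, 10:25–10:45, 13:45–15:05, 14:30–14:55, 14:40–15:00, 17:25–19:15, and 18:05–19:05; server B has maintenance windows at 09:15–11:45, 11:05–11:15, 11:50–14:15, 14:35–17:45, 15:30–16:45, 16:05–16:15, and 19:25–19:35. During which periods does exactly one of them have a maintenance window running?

Merge the first list: 09:00–11:10, 13:45–15:05, 17:25–19:15.
Merge the second list: 09:15–11:45, 11:50–14:15, 14:35–17:45, 19:25–19:35.
A but not B: 09:00–09:15, 14:15–14:35, 17:45–19:15.
B but not A: 11:10–11:45, 11:50–13:45, 15:05–17:25, 19:25–19:35.
Combining gives A △ B.

09:00–09:15, 11:10–11:45, 11:50–13:45, 14:15–14:35, 15:05–17:25, 17:45–19:15, 19:25–19:35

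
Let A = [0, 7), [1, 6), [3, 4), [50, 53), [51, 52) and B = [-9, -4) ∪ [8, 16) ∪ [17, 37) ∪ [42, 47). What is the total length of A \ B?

A, merged: [0, 7), [50, 53).
A \ B = [0, 7), [50, 53).
Total: 7 + 3 = 10.

10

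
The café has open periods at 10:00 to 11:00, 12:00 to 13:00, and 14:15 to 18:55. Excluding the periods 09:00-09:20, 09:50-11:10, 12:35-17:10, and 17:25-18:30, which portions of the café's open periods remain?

10:00–11:00: fully covered by B → removed.
12:00–13:00 minus B → 12:00–12:35.
14:15–18:55 minus B → 17:10–17:25, 18:30–18:55.

12:00–12:35, 17:10–17:25, 18:30–18:55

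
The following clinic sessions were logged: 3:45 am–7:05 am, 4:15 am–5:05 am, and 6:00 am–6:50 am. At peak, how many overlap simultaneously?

2

Walk the sorted start/end points keeping a running depth.
The depth first hits 2 at 4:15 am.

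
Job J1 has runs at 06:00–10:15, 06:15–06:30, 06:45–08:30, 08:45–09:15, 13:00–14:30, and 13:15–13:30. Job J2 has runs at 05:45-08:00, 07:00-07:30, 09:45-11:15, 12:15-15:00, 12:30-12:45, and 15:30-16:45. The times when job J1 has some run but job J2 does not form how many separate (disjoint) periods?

1

Merge the first list: 06:00–10:15, 13:00–14:30.
Merge the second list: 05:45–08:00, 09:45–11:15, 12:15–15:00, 15:30–16:45.
A \ B = 08:00–09:45.
That is 1 disjoint piece.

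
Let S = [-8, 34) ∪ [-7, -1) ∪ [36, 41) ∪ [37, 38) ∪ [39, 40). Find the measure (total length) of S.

Merged: [-8, 34), [36, 41).
Lengths: 42 + 5 = 47.

47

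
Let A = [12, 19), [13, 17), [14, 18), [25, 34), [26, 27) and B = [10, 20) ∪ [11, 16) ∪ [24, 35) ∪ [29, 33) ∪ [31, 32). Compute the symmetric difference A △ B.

Merge the first list: [12, 19), [25, 34).
Merge the second list: [10, 20), [24, 35).
A \ B = none.
B \ A = [10, 12), [19, 20), [24, 25), [34, 35).
Union of the two gives the symmetric difference.

[10, 12) ∪ [19, 20) ∪ [24, 25) ∪ [34, 35)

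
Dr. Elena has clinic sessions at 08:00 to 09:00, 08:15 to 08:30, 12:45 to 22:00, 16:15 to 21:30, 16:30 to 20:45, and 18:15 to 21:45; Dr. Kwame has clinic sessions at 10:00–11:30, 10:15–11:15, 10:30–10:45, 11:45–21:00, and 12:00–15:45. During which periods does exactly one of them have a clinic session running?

A, merged: 08:00–09:00, 12:45–22:00.
B, merged: 10:00–11:30, 11:45–21:00.
A but not B: 08:00–09:00, 21:00–22:00.
B but not A: 10:00–11:30, 11:45–12:45.
Combining gives A △ B.

08:00–09:00, 10:00–11:30, 11:45–12:45, 21:00–22:00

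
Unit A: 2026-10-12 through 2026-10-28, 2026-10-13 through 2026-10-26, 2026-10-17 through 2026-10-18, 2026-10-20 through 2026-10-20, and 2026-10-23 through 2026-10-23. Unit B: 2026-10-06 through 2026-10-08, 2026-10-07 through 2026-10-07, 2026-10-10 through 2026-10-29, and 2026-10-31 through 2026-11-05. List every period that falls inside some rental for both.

Merge the first list: 2026-10-12 through 2026-10-28.
Merge the second list: 2026-10-06 through 2026-10-08, 2026-10-10 through 2026-10-29, 2026-10-31 through 2026-11-05.
2026-10-12 through 2026-10-28 meets the second set on 2026-10-12 through 2026-10-28.

2026-10-12 through 2026-10-28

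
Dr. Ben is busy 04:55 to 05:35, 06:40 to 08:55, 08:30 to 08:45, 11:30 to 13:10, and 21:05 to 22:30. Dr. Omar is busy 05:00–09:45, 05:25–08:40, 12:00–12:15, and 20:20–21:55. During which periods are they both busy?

05:00–05:35, 06:40–08:55, 12:00–12:15, 21:05–21:55

Merge the first list: 04:55–05:35, 06:40–08:55, 11:30–13:10, 21:05–22:30.
Merge the second list: 05:00–09:45, 12:00–12:15, 20:20–21:55.
04:55–05:35 ∩ B → 05:00–05:35.
06:40–08:55 ∩ B → 06:40–08:55.
11:30–13:10 ∩ B → 12:00–12:15.
21:05–22:30 ∩ B → 21:05–21:55.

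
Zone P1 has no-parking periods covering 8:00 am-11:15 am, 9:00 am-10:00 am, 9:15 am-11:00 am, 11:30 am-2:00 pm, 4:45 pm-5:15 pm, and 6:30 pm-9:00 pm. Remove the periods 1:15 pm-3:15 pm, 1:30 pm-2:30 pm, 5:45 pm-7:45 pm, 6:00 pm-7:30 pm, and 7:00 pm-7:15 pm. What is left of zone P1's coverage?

A, merged: 8:00 am–11:15 am, 11:30 am–2:00 pm, 4:45 pm–5:15 pm, 6:30 pm–9:00 pm.
B, merged: 1:15 pm–3:15 pm, 5:45 pm–7:45 pm.
8:00 am–11:15 am is untouched.
11:30 am–2:00 pm with B removed leaves 11:30 am–1:15 pm.
4:45 pm–5:15 pm is untouched.
6:30 pm–9:00 pm with B removed leaves 7:45 pm–9:00 pm.

8:00 am–11:15 am, 11:30 am–1:15 pm, 4:45 pm–5:15 pm, 7:45 pm–9:00 pm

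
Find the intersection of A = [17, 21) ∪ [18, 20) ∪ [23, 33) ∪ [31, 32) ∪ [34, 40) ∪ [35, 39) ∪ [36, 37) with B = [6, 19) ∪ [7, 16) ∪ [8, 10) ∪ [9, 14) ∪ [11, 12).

[17, 19)

Merge the first list: [17, 21), [23, 33), [34, 40).
Merge the second list: [6, 19).
[17, 21) meets the second set on [17, 19).
[23, 33): no overlap with the second set.
[34, 40): no overlap with the second set.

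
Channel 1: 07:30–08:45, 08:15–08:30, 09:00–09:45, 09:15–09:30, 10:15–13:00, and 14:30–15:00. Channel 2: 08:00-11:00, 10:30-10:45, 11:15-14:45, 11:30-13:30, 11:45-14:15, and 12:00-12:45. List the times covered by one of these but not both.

A, merged: 07:30–08:45, 09:00–09:45, 10:15–13:00, 14:30–15:00.
B, merged: 08:00–11:00, 11:15–14:45.
Only in the first: 07:30–08:00, 11:00–11:15, 14:45–15:00.
Only in the second: 08:45–09:00, 09:45–10:15, 13:00–14:30.
Together these are the periods covered by exactly one.

07:30–08:00, 08:45–09:00, 09:45–10:15, 11:00–11:15, 13:00–14:30, 14:45–15:00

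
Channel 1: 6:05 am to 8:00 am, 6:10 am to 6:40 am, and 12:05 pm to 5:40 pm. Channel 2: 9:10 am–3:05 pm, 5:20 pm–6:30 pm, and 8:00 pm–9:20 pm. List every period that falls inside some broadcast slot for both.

A, merged: 6:05 am–8:00 am, 12:05 pm–5:40 pm.
6:05 am–8:00 am meets no B interval.
12:05 pm–5:40 pm ∩ B → 12:05 pm–3:05 pm, 5:20 pm–5:40 pm.

12:05 pm–3:05 pm, 5:20 pm–5:40 pm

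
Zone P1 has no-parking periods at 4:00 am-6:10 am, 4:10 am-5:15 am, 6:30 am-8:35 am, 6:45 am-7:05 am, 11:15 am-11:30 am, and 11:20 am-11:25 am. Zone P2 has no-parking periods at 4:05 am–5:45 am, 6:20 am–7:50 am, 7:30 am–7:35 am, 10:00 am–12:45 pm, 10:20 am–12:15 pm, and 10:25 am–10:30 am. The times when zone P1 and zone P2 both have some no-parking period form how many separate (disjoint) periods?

3

Merge the first list: 4:00 am–6:10 am, 6:30 am–8:35 am, 11:15 am–11:30 am.
Merge the second list: 4:05 am–5:45 am, 6:20 am–7:50 am, 10:00 am–12:45 pm.
A ∩ B = 4:05 am–5:45 am, 6:30 am–7:50 am, 11:15 am–11:30 am.
That is 3 disjoint pieces.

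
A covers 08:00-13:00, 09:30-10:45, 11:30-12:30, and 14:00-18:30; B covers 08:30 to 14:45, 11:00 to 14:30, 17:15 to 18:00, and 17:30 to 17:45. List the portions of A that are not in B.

First set merges to 08:00–13:00, 14:00–18:30.
Second set merges to 08:30–14:45, 17:15–18:00.
08:00–13:00 with B removed leaves 08:00–08:30.
14:00–18:30 with B removed leaves 14:45–17:15, 18:00–18:30.

08:00–08:30, 14:45–17:15, 18:00–18:30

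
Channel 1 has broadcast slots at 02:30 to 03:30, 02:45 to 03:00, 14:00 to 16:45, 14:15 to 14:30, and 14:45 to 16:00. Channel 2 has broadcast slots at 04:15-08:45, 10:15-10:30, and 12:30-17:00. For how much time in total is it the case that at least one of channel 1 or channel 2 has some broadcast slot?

First set merges to 02:30-03:30, 14:00-16:45.
A ∪ B = 02:30-03:30, 04:15-08:45, 10:15-10:30, 12:30-17:00.
Total: 1 h + 4 h 30 min + 15 min + 4 h 30 min = 10 h 15 min.

10 h 15 min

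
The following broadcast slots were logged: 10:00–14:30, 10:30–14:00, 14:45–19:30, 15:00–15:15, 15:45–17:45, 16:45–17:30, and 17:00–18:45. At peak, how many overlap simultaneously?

4

At 17:00, 4 of the intervals are simultaneously active.
No point has more.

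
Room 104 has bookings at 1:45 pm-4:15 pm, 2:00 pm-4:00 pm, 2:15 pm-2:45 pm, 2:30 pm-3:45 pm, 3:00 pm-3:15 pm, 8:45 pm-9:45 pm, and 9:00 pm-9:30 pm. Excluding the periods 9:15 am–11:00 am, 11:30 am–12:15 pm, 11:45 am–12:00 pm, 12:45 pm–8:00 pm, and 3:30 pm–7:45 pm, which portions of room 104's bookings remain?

Merge the first list: 1:45 pm–4:15 pm, 8:45 pm–9:45 pm.
Merge the second list: 9:15 am–11:00 am, 11:30 am–12:15 pm, 12:45 pm–8:00 pm.
1:45 pm–4:15 pm: fully covered by B → removed.
8:45 pm–9:45 pm: no B overlap → unchanged.

8:45 pm–9:45 pm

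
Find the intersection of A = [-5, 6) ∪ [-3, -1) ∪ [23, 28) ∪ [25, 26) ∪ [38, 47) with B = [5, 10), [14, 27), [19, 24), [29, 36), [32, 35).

First set merges to [-5, 6), [23, 28), [38, 47).
Second set merges to [5, 10), [14, 27), [29, 36).
[-5, 6) meets the second set on [5, 6).
[23, 28) meets the second set on [23, 27).
[38, 47): no overlap with the second set.

[5, 6) ∪ [23, 27)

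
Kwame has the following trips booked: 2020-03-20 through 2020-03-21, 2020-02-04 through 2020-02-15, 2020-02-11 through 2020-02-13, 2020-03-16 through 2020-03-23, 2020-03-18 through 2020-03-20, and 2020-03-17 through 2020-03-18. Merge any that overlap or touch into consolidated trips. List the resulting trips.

Sort by start: 2020-02-04 through 2020-02-15, 2020-02-11 through 2020-02-13, 2020-03-16 through 2020-03-23, 2020-03-17 through 2020-03-18, 2020-03-18 through 2020-03-20, 2020-03-20 through 2020-03-21.
2020-02-11 through 2020-02-13 overlaps/touches 2020-02-04 through 2020-02-15 → extend to 2020-02-04 through 2020-02-15.
2020-03-16 through 2020-03-23 is disjoint → start new block.
2020-03-17 through 2020-03-18 overlaps/touches 2020-03-16 through 2020-03-23 → extend to 2020-03-16 through 2020-03-23.
2020-03-18 through 2020-03-20 overlaps/touches 2020-03-16 through 2020-03-23 → extend to 2020-03-16 through 2020-03-23.
2020-03-20 through 2020-03-21 overlaps/touches 2020-03-16 through 2020-03-23 → extend to 2020-03-16 through 2020-03-23.

2020-02-04 through 2020-02-15, 2020-03-16 through 2020-03-23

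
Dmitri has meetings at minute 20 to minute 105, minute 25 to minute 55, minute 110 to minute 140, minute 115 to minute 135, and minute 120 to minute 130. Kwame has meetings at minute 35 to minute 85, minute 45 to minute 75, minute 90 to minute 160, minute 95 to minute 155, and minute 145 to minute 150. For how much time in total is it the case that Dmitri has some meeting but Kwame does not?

First set merges to minute 20 to minute 105, minute 110 to minute 140.
Second set merges to minute 35 to minute 85, minute 90 to minute 160.
A \ B = minute 20 to minute 35, minute 85 to minute 90.
Total: 15 minutes + 5 minutes = 20 minutes.

20 minutes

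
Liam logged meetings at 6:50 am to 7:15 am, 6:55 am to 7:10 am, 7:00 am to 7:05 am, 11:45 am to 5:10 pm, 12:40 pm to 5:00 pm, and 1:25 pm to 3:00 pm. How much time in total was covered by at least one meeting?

Merged: 6:50 am–7:15 am, 11:45 am–5:10 pm.
Lengths: 25 min + 5 h 25 min = 5 h 50 min.

5 h 50 min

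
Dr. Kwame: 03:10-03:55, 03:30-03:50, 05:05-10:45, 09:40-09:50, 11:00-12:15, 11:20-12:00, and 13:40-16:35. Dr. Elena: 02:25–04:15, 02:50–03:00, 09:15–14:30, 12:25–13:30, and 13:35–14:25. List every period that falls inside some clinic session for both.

Merge the first list: 03:10–03:55, 05:05–10:45, 11:00–12:15, 13:40–16:35.
Merge the second list: 02:25–04:15, 09:15–14:30.
03:10–03:55 ∩ B → 03:10–03:55.
05:05–10:45 ∩ B → 09:15–10:45.
11:00–12:15 ∩ B → 11:00–12:15.
13:40–16:35 ∩ B → 13:40–14:30.

03:10–03:55, 09:15–10:45, 11:00–12:15, 13:40–14:30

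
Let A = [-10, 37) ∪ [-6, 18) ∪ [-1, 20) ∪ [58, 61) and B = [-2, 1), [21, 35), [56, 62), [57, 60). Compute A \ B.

[-10, -2) ∪ [1, 21) ∪ [35, 37)

First set merges to [-10, 37), [58, 61).
Second set merges to [-2, 1), [21, 35), [56, 62).
[-10, 37) minus B → [-10, -2), [1, 21), [35, 37).
[58, 61): fully covered by B → removed.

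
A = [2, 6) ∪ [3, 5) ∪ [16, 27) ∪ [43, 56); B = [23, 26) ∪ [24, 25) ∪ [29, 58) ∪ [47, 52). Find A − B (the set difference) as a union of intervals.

[2, 6) ∪ [16, 23) ∪ [26, 27)

First set merges to [2, 6), [16, 27), [43, 56).
Second set merges to [23, 26), [29, 58).
[2, 6) is untouched.
[16, 27) with B removed leaves [16, 23), [26, 27).
[43, 56) lies entirely inside B → drops out.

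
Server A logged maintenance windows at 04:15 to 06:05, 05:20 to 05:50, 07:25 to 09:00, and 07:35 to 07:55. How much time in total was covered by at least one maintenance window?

Merged: 04:15–06:05, 07:25–09:00.
Lengths: 1 h 50 min + 1 h 35 min = 3 h 25 min.

3 h 25 min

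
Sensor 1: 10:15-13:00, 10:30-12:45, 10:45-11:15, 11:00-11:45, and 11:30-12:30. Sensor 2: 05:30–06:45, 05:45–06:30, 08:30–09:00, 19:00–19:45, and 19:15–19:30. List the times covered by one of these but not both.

First set merges to 10:15-13:00.
Second set merges to 05:30-06:45, 08:30-09:00, 19:00-19:45.
A but not B: 10:15-13:00.
B but not A: 05:30-06:45, 08:30-09:00, 19:00-19:45.
Combining gives A △ B.

05:30-06:45, 08:30-09:00, 10:15-13:00, 19:00-19:45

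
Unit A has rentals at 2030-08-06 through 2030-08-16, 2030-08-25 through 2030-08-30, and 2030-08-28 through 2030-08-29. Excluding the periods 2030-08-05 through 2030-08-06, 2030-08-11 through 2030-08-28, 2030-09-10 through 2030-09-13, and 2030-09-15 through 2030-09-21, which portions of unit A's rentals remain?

First set merges to 2030-08-06 through 2030-08-16, 2030-08-25 through 2030-08-30.
2030-08-06 through 2030-08-16 \ B = 2030-08-07 through 2030-08-10.
2030-08-25 through 2030-08-30 \ B = 2030-08-29 through 2030-08-30.

2030-08-07 through 2030-08-10, 2030-08-29 through 2030-08-30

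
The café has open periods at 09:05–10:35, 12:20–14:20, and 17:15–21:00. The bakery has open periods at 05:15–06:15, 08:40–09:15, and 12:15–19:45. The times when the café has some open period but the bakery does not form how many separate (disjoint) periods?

2

A \ B = 09:15–10:35, 19:45–21:00.
That is 2 disjoint pieces.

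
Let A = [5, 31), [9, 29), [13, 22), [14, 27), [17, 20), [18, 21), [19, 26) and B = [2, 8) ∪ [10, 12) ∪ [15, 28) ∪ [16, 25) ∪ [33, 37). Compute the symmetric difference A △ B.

First set merges to [5, 31).
Second set merges to [2, 8), [10, 12), [15, 28), [33, 37).
Only in the first: [8, 10), [12, 15), [28, 31).
Only in the second: [2, 5), [33, 37).
Together these are the periods covered by exactly one.

[2, 5) ∪ [8, 10) ∪ [12, 15) ∪ [28, 31) ∪ [33, 37)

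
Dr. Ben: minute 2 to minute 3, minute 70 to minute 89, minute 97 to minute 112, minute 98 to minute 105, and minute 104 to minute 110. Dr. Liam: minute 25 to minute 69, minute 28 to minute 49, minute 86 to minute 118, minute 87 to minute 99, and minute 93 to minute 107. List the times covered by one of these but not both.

First set merges to minute 2 to minute 3, minute 70 to minute 89, minute 97 to minute 112.
Second set merges to minute 25 to minute 69, minute 86 to minute 118.
A \ B = minute 2 to minute 3, minute 70 to minute 86.
B \ A = minute 25 to minute 69, minute 89 to minute 97, minute 112 to minute 118.
Union of the two gives the symmetric difference.

minute 2 to minute 3, minute 25 to minute 69, minute 70 to minute 86, minute 89 to minute 97, minute 112 to minute 118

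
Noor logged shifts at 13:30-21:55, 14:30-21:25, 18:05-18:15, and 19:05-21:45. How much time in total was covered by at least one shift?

Merged: 13:30–21:55.
Length: 8 h 25 min.

8 h 25 min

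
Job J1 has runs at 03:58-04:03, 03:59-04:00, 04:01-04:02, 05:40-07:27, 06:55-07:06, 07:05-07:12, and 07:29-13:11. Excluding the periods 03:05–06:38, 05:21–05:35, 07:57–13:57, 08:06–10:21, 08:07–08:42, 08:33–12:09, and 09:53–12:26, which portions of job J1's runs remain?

06:38–07:27, 07:29–07:57

A, merged: 03:58–04:03, 05:40–07:27, 07:29–13:11.
B, merged: 03:05–06:38, 07:57–13:57.
03:58–04:03: entirely removed.
05:40–07:27 \ B = 06:38–07:27.
07:29–13:11 \ B = 07:29–07:57.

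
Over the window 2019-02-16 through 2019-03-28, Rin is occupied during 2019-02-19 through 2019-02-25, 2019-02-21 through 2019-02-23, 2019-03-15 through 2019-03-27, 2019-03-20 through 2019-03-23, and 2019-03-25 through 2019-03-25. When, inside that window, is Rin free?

2019-02-16 through 2019-02-18, 2019-02-26 through 2019-03-14, 2019-03-28 through 2019-03-28

After merging, the occupied span is 2019-02-19 through 2019-02-25, 2019-03-15 through 2019-03-27.
Uncovered inside 2019-02-16 through 2019-03-28: 2019-02-16 through 2019-02-18, 2019-02-26 through 2019-03-14, 2019-03-28 through 2019-03-28.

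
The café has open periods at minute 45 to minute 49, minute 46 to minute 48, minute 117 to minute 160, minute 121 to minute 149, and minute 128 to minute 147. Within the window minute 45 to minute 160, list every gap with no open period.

Covered (merged): minute 45 to minute 49, minute 117 to minute 160.
Gaps within minute 45 to minute 160: minute 49 to minute 117.

minute 49 to minute 117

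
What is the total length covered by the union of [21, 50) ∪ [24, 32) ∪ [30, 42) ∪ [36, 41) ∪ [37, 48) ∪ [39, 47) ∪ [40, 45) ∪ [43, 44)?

29

Merged: [21, 50).
Length: 29.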